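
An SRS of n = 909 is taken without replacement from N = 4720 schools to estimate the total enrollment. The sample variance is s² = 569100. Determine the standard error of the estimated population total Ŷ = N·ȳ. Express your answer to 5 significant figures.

Var(Ŷ) = N²·Var(ȳ) = N²·(1 − n/N)·s²/n.
f = 909/4720 = 0.19258475; Var(ȳ) = 0.80741525·569100/909 = 505.50057.
Var(Ŷ) = 4720² · 505.50057 = 1.1261744 × 10^10.
SE(Ŷ) = √(1.1261744 × 10^10) = 106120.

106120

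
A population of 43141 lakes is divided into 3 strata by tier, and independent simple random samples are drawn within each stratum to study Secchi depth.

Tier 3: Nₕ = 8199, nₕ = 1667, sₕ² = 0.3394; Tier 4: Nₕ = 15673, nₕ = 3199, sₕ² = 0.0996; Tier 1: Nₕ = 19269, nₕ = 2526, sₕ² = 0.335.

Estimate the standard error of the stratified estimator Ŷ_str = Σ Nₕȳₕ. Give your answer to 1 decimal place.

Var(Ŷ_str) = Σₕ Nₕ²(1 − fₕ)sₕ²/nₕ.
Tier 3: 8199²·(1 − 1667/8199)·0.3394/1667 = 10903.936.
Tier 4: 15673²·(1 − 3199/15673)·0.0996/3199 = 6086.9954.
Tier 1: 19269²·(1 − 2526/19269)·0.335/2526 = 42786.219.
Sum = 59777.15.
SE = √(59777.15) = 244.5.

244.5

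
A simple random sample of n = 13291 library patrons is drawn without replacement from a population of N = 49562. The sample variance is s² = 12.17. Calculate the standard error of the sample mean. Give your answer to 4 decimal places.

Under SRS without replacement, Var(ȳ) = (1 − f)·s²/n with f = n/N = 13291/49562 = 0.26816916.
Var(ȳ) = (1 − 0.26816916)·12.17/13291 = 0.73183084·9.1565721 × 10^-4 = 6.7010618 × 10^-4.
SE(ȳ) = √(6.7010618 × 10^-4) = 0.0259.

0.0259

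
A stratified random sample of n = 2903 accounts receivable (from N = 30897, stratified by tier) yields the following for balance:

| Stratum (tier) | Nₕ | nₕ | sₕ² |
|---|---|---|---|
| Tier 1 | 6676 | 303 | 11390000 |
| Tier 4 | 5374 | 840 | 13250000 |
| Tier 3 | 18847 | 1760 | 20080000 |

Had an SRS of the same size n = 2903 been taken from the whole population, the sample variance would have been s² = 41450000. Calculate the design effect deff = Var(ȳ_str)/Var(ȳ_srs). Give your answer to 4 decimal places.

Var(ȳ_str) = Σ Wₕ²(1−fₕ)sₕ²/nₕ with Wₕ = Nₕ/30897:
  Tier 1: (6676/30897)²·(1−303/6676)·11390000/303 = 1675.3622
  Tier 4: (5374/30897)²·(1−840/5374)·13250000/840 = 402.60869
  Tier 3: (18847/30897)²·(1−1760/18847)·20080000/1760 = 3848.8099
  → Var(ȳ_str) = 5926.7808.
Var(ȳ_srs) = (1 − 2903/30897)·41450000/2903 = 12936.779.
deff = 5926.7808 / 12936.779 = 0.4581.

0.4581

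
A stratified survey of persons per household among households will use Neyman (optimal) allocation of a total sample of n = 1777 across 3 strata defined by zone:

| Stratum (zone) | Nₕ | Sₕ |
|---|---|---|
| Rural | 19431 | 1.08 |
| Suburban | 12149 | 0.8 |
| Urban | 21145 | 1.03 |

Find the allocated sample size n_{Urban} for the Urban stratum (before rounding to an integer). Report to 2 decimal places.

Neyman allocation: nₕ = n·NₕSₕ / Σⱼ NⱼSⱼ.
Σ NⱼSⱼ = 19431·1.08 + 12149·0.8 + 21145·1.03 = 52484.03.
n_{Urban} = 1777·21145·1.03 / 52484.03 = 737.40.

737.40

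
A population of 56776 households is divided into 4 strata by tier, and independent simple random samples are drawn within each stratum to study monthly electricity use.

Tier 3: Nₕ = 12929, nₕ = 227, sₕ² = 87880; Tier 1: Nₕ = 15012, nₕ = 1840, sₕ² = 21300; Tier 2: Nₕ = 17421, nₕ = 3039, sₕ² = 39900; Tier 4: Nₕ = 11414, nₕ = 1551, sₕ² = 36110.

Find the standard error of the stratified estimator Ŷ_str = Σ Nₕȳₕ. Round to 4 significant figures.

Var(Ŷ_str) = Σₕ Nₕ²(1 − fₕ)sₕ²/nₕ.
Tier 3: 12929²·(1 − 227/12929)·87880/227 = 6.3577176 × 10^10.
Tier 1: 15012²·(1 − 1840/15012)·21300/1840 = 2.289033 × 10^9.
Tier 2: 17421²·(1 − 3039/17421)·39900/3039 = 3.2895354 × 10^9.
Tier 4: 11414²·(1 − 1551/11414)·36110/1551 = 2.6209733 × 10^9.
Sum = 7.1776718 × 10^10.
SE = √(7.1776718 × 10^10) = 267900.

267900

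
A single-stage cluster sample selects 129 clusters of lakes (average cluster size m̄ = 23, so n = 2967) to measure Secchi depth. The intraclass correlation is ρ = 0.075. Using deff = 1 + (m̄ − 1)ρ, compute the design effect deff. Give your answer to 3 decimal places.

deff = 1 + (23 − 1)·0.075 = 1 + 1.65 = 2.65.

2.650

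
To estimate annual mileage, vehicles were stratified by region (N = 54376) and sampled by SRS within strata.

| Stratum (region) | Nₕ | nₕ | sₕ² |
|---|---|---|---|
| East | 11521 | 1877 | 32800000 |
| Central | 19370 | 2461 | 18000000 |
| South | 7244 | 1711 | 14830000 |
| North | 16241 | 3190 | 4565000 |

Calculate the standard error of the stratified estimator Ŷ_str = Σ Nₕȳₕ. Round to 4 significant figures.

Var(Ŷ_str) = Σₕ Nₕ²(1 − fₕ)sₕ²/nₕ.
East: 11521²·(1 − 1877/11521)·32800000/1877 = 1.9415874 × 10^12.
Central: 19370²·(1 − 2461/19370)·18000000/2461 = 2.3955676 × 10^12.
South: 7244²·(1 − 1711/7244)·14830000/1711 = 3.4740035 × 10^11.
North: 16241²·(1 − 3190/16241)·4565000/3190 = 3.0332392 × 10^11.
Sum = 4.9878793 × 10^12.
SE = √(4.9878793 × 10^12) = 2.233 × 10^6.

2.233 × 10^6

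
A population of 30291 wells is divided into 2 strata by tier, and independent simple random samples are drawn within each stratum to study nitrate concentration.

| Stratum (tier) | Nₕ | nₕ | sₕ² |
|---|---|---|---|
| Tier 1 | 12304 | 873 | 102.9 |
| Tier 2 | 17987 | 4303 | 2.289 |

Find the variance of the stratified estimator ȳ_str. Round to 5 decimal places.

Var(ȳ_str) = Σₕ Wₕ²(1 − fₕ)sₕ²/nₕ with Wₕ = Nₕ/N, N = 30291.
Tier 1: Wₕ = 0.40619326; term = 0.40619326²·(1 − 0.07095254)·102.9/873 = 0.018067766.
Tier 2: Wₕ = 0.59380674; term = 0.59380674²·(1 − 0.23922833)·2.289/4303 = 1.4269837 × 10^-4.
Sum = 0.018210464.

0.01821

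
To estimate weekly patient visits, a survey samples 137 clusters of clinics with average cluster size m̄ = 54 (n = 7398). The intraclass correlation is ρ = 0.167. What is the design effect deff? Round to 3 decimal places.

deff = 1 + (54 − 1)·0.167 = 1 + 8.851 = 9.851.

9.851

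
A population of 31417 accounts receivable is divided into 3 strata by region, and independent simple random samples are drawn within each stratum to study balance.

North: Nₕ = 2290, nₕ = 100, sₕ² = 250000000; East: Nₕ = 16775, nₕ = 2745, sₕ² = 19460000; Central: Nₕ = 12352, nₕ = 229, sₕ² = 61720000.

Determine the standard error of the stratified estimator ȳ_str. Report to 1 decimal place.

235.1

Var(ȳ_str) = Σₕ Wₕ²(1 − fₕ)sₕ²/nₕ with Wₕ = Nₕ/N, N = 31417.
North: Wₕ = 0.07289047; term = 0.07289047²·(1 − 0.04366812)·250000000/100 = 12702.529.
East: Wₕ = 0.53394659; term = 0.53394659²·(1 − 0.16363636)·19460000/2745 = 1690.4069.
Central: Wₕ = 0.39316294; term = 0.39316294²·(1 − 0.01853951)·61720000/229 = 40889.18.
Sum = 55282.116.
SE = √(55282.116) = 235.1.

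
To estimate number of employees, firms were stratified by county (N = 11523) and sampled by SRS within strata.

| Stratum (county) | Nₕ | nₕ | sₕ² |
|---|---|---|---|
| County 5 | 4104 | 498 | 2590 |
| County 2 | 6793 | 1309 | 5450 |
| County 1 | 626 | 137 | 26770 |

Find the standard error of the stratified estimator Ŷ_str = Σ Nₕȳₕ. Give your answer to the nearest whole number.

Var(Ŷ_str) = Σₕ Nₕ²(1 − fₕ)sₕ²/nₕ.
County 5: 4104²·(1 − 498/4104)·2590/498 = 7.6966812 × 10^7.
County 2: 6793²·(1 − 1309/6793)·5450/1309 = 1.5510147 × 10^8.
County 1: 626²·(1 − 137/626)·26770/137 = 5.9815122 × 10^7.
Sum = 2.918834 × 10^8.
SE = √(2.918834 × 10^8) = 17085.

17085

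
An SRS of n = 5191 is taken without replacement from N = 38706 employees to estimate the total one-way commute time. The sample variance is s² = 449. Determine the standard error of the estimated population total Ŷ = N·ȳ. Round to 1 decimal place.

Var(Ŷ) = N²·Var(ȳ) = N²·(1 − n/N)·s²/n.
f = 5191/38706 = 0.13411357; Var(ȳ) = 0.86588643·449/5191 = 0.07489559.
Var(Ŷ) = 38706² · 0.07489559 = 1.1220516 × 10^8.
SE(Ŷ) = √(1.1220516 × 10^8) = 10592.7.

10592.7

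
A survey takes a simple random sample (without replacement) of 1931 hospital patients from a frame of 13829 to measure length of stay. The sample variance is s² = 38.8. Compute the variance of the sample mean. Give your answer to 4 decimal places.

0.0173

Under SRS without replacement, Var(ȳ) = (1 − f)·s²/n with f = n/N = 1931/13829 = 0.13963410.
Var(ȳ) = (1 − 0.13963410)·38.8/1931 = 0.86036590·0.020093216 = 0.017287518.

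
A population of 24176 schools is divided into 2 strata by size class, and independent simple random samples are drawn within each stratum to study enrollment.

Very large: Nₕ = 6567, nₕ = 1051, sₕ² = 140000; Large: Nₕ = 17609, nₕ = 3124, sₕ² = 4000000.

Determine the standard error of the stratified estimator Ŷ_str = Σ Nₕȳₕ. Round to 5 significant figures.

Var(Ŷ_str) = Σₕ Nₕ²(1 − fₕ)sₕ²/nₕ.
Very large: 6567²·(1 − 1051/6567)·140000/1051 = 4.8252142 × 10^9.
Large: 17609²·(1 − 3124/17609)·4000000/3124 = 3.2658946 × 10^11.
Sum = 3.3141467 × 10^11.
SE = √(3.3141467 × 10^11) = 575690.

575690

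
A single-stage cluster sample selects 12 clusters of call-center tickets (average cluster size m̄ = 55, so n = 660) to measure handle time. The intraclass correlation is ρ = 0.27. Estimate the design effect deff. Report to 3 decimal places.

deff = 1 + (55 − 1)·0.27 = 1 + 14.58 = 15.58.

15.580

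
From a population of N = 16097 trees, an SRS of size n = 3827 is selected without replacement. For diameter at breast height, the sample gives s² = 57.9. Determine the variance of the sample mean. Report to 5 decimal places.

0.01153

Under SRS without replacement, Var(ȳ) = (1 − f)·s²/n with f = n/N = 3827/16097 = 0.23774616.
Var(ȳ) = (1 − 0.23774616)·57.9/3827 = 0.76225384·0.015129344 = 0.011532401.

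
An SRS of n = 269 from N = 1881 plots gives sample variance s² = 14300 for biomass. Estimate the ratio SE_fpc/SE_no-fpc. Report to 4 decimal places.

0.9257

f = n/N = 269/1881 = 0.14300904.
SE_no-fpc = √(s²/n) = 7.2910803; SE_fpc = √((1−f)s²/n) = 6.7496305.
Ratio = √(1−f) = 0.92573806.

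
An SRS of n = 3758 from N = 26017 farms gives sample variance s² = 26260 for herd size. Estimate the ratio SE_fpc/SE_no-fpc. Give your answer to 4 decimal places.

0.9250

f = n/N = 3758/26017 = 0.14444402.
SE_no-fpc = √(s²/n) = 2.6434371; SE_fpc = √((1−f)s²/n) = 2.4450807.
Ratio = √(1−f) = 0.92496269.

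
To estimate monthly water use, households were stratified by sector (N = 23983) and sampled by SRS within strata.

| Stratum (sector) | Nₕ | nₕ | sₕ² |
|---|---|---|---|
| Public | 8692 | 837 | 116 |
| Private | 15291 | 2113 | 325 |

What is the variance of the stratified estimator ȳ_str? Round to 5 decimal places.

Var(ȳ_str) = Σₕ Wₕ²(1 − fₕ)sₕ²/nₕ with Wₕ = Nₕ/N, N = 23983.
Public: Wₕ = 0.36242338; term = 0.36242338²·(1 − 0.09629544)·116/837 = 0.016450967.
Private: Wₕ = 0.63757662; term = 0.63757662²·(1 − 0.13818586)·325/2113 = 0.053884299.
Sum = 0.070335266.

0.07034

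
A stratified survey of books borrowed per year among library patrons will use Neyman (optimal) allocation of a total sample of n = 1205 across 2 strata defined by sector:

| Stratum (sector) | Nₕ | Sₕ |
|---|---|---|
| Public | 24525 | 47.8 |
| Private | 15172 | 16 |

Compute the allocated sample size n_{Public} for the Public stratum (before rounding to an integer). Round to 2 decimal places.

Neyman allocation: nₕ = n·NₕSₕ / Σⱼ NⱼSⱼ.
Σ NⱼSⱼ = 24525·47.8 + 15172·16 = 1.415047 × 10^6.
n_{Public} = 1205·24525·47.8 / (1.415047 × 10^6) = 998.28.

998.28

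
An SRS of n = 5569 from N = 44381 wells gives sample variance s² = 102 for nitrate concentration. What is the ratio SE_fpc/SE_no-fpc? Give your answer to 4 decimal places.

f = n/N = 5569/44381 = 0.12548163.
SE_no-fpc = √(s²/n) = 0.13533542; SE_fpc = √((1−f)s²/n) = 0.12655985.
Ratio = √(1−f) = 0.93515687.

0.9352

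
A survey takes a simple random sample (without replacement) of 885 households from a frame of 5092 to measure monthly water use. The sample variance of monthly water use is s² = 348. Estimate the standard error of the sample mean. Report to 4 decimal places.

Under SRS without replacement, Var(ȳ) = (1 − f)·s²/n with f = n/N = 885/5092 = 0.17380204.
Var(ȳ) = (1 − 0.17380204)·348/885 = 0.82619796·0.39322034 = 0.32487784.
SE(ȳ) = √(0.32487784) = 0.5700.

0.5700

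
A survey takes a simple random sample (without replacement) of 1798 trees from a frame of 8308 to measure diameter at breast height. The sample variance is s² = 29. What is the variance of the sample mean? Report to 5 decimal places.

Under SRS without replacement, Var(ȳ) = (1 − f)·s²/n with f = n/N = 1798/8308 = 0.21641791.
Var(ȳ) = (1 − 0.21641791)·29/1798 = 0.78358209·0.016129032 = 0.012638421.

0.01264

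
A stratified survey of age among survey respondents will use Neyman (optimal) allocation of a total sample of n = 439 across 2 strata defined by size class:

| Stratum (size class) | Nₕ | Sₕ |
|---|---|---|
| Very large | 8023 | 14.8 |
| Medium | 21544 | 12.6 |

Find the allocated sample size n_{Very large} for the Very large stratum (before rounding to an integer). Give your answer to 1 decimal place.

Neyman allocation: nₕ = n·NₕSₕ / Σⱼ NⱼSⱼ.
Σ NⱼSⱼ = 8023·14.8 + 21544·12.6 = 390194.8.
n_{Very large} = 439·8023·14.8 / 390194.8 = 133.6.

133.6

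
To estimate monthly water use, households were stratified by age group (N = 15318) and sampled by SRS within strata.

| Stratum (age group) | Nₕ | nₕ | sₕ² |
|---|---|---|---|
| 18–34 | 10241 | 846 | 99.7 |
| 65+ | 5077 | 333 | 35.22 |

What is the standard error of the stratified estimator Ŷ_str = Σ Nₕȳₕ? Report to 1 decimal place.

Var(Ŷ_str) = Σₕ Nₕ²(1 − fₕ)sₕ²/nₕ.
18–34: 10241²·(1 − 846/10241)·99.7/846 = 1.1338718 × 10^7.
65+: 5077²·(1 − 333/5077)·35.22/333 = 2.5473989 × 10^6.
Sum = 1.3886117 × 10^7.
SE = √(1.3886117 × 10^7) = 3726.4.

3726.4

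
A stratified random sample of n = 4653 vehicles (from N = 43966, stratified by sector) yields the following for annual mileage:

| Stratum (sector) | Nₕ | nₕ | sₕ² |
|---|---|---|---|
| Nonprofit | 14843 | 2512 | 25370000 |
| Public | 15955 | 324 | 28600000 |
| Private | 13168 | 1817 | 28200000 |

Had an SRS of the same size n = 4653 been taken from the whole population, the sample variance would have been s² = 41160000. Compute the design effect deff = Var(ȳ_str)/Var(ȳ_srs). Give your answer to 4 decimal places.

1.7124

Var(ȳ_str) = Σ Wₕ²(1−fₕ)sₕ²/nₕ with Wₕ = Nₕ/43966:
  Nonprofit: (14843/43966)²·(1−2512/14843)·25370000/2512 = 956.28404
  Public: (15955/43966)²·(1−324/15955)·28600000/324 = 11388.609
  Private: (13168/43966)²·(1−1817/13168)·28200000/1817 = 1200.0911
  → Var(ȳ_str) = 13544.984.
Var(ȳ_srs) = (1 − 4653/43966)·41160000/4653 = 7909.7279.
deff = 13544.984 / 7909.7279 = 1.7124.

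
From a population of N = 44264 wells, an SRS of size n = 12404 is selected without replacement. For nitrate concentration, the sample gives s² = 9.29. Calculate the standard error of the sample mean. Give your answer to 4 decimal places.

0.0232

Under SRS without replacement, Var(ȳ) = (1 − f)·s²/n with f = n/N = 12404/44264 = 0.28022772.
Var(ȳ) = (1 − 0.28022772)·9.29/12404 = 0.71977228·7.4895195 × 10^-4 = 5.3907485 × 10^-4.
SE(ȳ) = √(5.3907485 × 10^-4) = 0.0232.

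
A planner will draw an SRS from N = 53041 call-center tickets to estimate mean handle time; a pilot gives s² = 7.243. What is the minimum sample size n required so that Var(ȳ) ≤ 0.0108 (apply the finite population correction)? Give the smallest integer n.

663

Without fpc, n₀ = s²/D = 7.243/0.0108 = 670.6481.
With fpc, (1 − n/N)·s²/n ≤ D requires n ≥ n₀/(1 + n₀/N) = 670.6481/(1 + 670.6481/53041) = 662.2743.
Rounding up, n = 663.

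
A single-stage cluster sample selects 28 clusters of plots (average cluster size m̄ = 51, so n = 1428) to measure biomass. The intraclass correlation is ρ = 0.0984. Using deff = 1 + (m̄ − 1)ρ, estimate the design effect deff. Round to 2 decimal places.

deff = 1 + (51 − 1)·0.0984 = 1 + 4.92 = 5.92.

5.92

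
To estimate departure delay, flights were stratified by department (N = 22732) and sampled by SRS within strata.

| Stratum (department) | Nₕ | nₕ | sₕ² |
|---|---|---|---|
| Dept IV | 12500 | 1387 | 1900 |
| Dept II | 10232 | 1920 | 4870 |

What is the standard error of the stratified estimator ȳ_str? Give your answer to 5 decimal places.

0.88641

Var(ȳ_str) = Σₕ Wₕ²(1 − fₕ)sₕ²/nₕ with Wₕ = Nₕ/N, N = 22732.
Dept IV: Wₕ = 0.54988562; term = 0.54988562²·(1 − 0.11096000)·1900/1387 = 0.36825035.
Dept II: Wₕ = 0.45011438; term = 0.45011438²·(1 − 0.18764660)·4870/1920 = 0.41746349.
Sum = 0.78571384.
SE = √(0.78571384) = 0.88641.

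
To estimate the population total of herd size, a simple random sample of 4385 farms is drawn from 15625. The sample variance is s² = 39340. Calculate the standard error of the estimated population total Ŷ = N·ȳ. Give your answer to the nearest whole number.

Var(Ŷ) = N²·Var(ȳ) = N²·(1 − n/N)·s²/n.
f = 4385/15625 = 0.28064000; Var(ȳ) = 0.71936000·39340/4385 = 6.4537337.
Var(Ŷ) = 15625² · 6.4537337 = 1.5756186 × 10^9.
SE(Ŷ) = √(1.5756186 × 10^9) = 39694.

39694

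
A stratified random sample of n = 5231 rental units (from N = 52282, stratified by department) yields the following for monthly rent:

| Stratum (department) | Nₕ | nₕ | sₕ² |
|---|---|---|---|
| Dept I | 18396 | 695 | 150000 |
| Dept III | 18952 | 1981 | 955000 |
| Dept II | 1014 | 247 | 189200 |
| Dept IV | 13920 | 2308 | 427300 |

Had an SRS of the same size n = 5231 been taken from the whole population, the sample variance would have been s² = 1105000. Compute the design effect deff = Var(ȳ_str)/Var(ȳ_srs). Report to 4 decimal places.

Var(ȳ_str) = Σ Wₕ²(1−fₕ)sₕ²/nₕ with Wₕ = Nₕ/52282:
  Dept I: (18396/52282)²·(1−695/18396)·150000/695 = 25.711255
  Dept III: (18952/52282)²·(1−1981/18952)·955000/1981 = 56.725325
  Dept II: (1014/52282)²·(1−247/1014)·189200/247 = 0.21794811
  Dept IV: (13920/52282)²·(1−2308/13920)·427300/2308 = 10.948105
  → Var(ȳ_str) = 93.602633.
Var(ȳ_srs) = (1 − 5231/52282)·1105000/5231 = 190.1053.
deff = 93.602633 / 190.1053 = 0.4924.

0.4924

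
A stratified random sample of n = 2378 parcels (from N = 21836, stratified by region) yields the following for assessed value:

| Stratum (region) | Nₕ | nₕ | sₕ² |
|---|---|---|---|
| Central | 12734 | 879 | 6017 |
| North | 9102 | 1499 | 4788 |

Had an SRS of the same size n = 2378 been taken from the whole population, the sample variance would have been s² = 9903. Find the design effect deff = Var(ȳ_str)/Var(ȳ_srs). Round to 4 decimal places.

0.7089

Var(ȳ_str) = Σ Wₕ²(1−fₕ)sₕ²/nₕ with Wₕ = Nₕ/21836:
  Central: (12734/21836)²·(1−879/12734)·6017/879 = 2.1672618
  North: (9102/21836)²·(1−1499/9102)·4788/1499 = 0.4635837
  → Var(ȳ_str) = 2.6308455.
Var(ȳ_srs) = (1 − 2378/21836)·9903/2378 = 3.7109068.
deff = 2.6308455 / 3.7109068 = 0.7089.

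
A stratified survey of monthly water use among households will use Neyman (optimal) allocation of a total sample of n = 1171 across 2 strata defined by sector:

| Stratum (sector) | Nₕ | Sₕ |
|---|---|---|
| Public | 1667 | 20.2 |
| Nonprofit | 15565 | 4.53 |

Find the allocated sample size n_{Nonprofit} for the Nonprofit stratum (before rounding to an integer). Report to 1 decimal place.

Neyman allocation: nₕ = n·NₕSₕ / Σⱼ NⱼSⱼ.
Σ NⱼSⱼ = 1667·20.2 + 15565·4.53 = 104182.85.
n_{Nonprofit} = 1171·15565·4.53 / 104182.85 = 792.5.

792.5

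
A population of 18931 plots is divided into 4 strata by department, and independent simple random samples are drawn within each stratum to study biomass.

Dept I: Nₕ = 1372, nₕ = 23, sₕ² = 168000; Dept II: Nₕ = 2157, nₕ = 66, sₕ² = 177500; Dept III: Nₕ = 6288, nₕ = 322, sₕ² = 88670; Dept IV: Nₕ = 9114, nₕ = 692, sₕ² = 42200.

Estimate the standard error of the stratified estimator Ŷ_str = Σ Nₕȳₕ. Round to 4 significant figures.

201600

Var(Ŷ_str) = Σₕ Nₕ²(1 − fₕ)sₕ²/nₕ.
Dept I: 1372²·(1 − 23/1372)·168000/23 = 1.3519091 × 10^10.
Dept II: 2157²·(1 − 66/2157)·177500/66 = 1.2129939 × 10^10.
Dept III: 6288²·(1 − 322/6288)·88670/322 = 1.0330388 × 10^10.
Dept IV: 9114²·(1 − 692/9114)·42200/692 = 4.6809135 × 10^9.
Sum = 4.0660332 × 10^10.
SE = √(4.0660332 × 10^10) = 201600.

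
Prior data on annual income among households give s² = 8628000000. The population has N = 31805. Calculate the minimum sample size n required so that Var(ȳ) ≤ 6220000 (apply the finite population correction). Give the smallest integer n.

Without fpc, n₀ = s²/D = 8628000000/6220000 = 1387.1383.
With fpc, (1 − n/N)·s²/n ≤ D requires n ≥ n₀/(1 + n₀/N) = 1387.1383/(1 + 1387.1383/31805) = 1329.1682.
Rounding up, n = 1330.

1330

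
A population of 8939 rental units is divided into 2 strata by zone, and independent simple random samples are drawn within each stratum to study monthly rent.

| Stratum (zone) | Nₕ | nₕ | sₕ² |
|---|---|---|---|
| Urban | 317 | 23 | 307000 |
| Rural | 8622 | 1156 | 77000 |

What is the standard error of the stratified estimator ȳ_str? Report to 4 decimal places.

Var(ȳ_str) = Σₕ Wₕ²(1 − fₕ)sₕ²/nₕ with Wₕ = Nₕ/N, N = 8939.
Urban: Wₕ = 0.03546258; term = 0.03546258²·(1 − 0.07255521)·307000/23 = 15.568231.
Rural: Wₕ = 0.96453742; term = 0.96453742²·(1 − 0.13407562)·77000/1156 = 53.660044.
Sum = 69.228275.
SE = √(69.228275) = 8.3204.

8.3204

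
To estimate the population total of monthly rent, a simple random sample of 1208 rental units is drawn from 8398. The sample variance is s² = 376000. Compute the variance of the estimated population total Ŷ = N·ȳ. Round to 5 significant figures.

1.8794 × 10^10

Var(Ŷ) = N²·Var(ȳ) = N²·(1 − n/N)·s²/n.
f = 1208/8398 = 0.14384377; Var(ȳ) = 0.85615623·376000/1208 = 266.48571.
Var(Ŷ) = 8398² · 266.48571 = 1.8794279 × 10^10.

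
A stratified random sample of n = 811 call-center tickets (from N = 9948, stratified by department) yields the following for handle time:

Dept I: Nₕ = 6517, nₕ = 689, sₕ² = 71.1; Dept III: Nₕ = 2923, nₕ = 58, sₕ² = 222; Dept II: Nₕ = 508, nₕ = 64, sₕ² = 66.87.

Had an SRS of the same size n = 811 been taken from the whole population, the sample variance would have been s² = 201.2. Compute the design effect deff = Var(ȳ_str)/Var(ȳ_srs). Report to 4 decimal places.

1.6057

Var(ȳ_str) = Σ Wₕ²(1−fₕ)sₕ²/nₕ with Wₕ = Nₕ/9948:
  Dept I: (6517/9948)²·(1−689/6517)·71.1/689 = 0.039604642
  Dept III: (2923/9948)²·(1−58/2923)·222/58 = 0.32389696
  Dept II: (508/9948)²·(1−64/508)·66.87/64 = 0.0023813678
  → Var(ȳ_str) = 0.36588297.
Var(ȳ_srs) = (1 − 811/9948)·201.2/811 = 0.22786361.
deff = 0.36588297 / 0.22786361 = 1.6057.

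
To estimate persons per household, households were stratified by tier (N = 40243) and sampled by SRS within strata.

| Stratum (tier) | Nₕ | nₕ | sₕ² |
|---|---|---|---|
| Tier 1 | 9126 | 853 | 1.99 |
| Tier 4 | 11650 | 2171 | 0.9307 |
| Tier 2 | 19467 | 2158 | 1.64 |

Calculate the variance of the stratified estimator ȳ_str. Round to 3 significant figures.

Var(ȳ_str) = Σₕ Wₕ²(1 − fₕ)sₕ²/nₕ with Wₕ = Nₕ/N, N = 40243.
Tier 1: Wₕ = 0.22677236; term = 0.22677236²·(1 − 0.09346921)·1.99/853 = 1.0875941 × 10^-4.
Tier 4: Wₕ = 0.28949134; term = 0.28949134²·(1 − 0.18635193)·0.9307/2171 = 2.923194 × 10^-5.
Tier 2: Wₕ = 0.48373630; term = 0.48373630²·(1 − 0.11085427)·1.64/2158 = 1.5811851 × 10^-4.
Sum = 2.9610986 × 10^-4.

2.96 × 10^-4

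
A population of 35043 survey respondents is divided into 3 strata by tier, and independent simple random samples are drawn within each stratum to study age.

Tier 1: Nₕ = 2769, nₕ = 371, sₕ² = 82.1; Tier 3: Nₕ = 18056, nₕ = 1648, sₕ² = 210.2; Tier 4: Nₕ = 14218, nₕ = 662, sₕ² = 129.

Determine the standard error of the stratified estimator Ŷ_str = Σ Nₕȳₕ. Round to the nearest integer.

Var(Ŷ_str) = Σₕ Nₕ²(1 − fₕ)sₕ²/nₕ.
Tier 1: 2769²·(1 − 371/2769)·82.1/371 = 1.4694046 × 10^6.
Tier 3: 18056²·(1 − 1648/18056)·210.2/1648 = 3.7787895 × 10^7.
Tier 4: 14218²·(1 − 662/14218)·129/662 = 3.7557942 × 10^7.
Sum = 7.6815242 × 10^7.
SE = √(7.6815242 × 10^7) = 8764.

8764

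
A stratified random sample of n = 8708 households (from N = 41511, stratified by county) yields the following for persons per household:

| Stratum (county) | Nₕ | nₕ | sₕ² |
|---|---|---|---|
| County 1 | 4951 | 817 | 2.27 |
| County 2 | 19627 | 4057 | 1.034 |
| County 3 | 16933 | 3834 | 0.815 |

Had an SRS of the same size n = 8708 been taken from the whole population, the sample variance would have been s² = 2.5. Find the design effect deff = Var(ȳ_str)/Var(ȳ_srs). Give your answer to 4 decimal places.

0.4653

Var(ȳ_str) = Σ Wₕ²(1−fₕ)sₕ²/nₕ with Wₕ = Nₕ/41511:
  County 1: (4951/41511)²·(1−817/4951)·2.27/817 = 3.3002042 × 10^-5
  County 2: (19627/41511)²·(1−4057/19627)·1.034/4057 = 4.5199296 × 10^-5
  County 3: (16933/41511)²·(1−3834/16933)·0.815/3834 = 2.7362209 × 10^-5
  → Var(ȳ_str) = 1.0556355 × 10^-4.
Var(ȳ_srs) = (1 − 8708/41511)·2.5/8708 = 2.2686733 × 10^-4.
deff = (1.0556355 × 10^-4) / (2.2686733 × 10^-4) = 0.4653.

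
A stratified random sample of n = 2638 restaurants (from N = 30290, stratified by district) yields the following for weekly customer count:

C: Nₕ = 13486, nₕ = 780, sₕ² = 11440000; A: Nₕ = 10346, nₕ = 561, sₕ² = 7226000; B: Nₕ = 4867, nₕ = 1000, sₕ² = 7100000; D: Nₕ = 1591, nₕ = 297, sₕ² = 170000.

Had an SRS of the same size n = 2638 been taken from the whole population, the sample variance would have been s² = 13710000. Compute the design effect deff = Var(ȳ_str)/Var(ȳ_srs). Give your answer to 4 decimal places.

Var(ȳ_str) = Σ Wₕ²(1−fₕ)sₕ²/nₕ with Wₕ = Nₕ/30290:
  C: (13486/30290)²·(1−780/13486)·11440000/780 = 2739.2072
  A: (10346/30290)²·(1−561/10346)·7226000/561 = 1421.248
  B: (4867/30290)²·(1−1000/4867)·7100000/1000 = 145.64491
  D: (1591/30290)²·(1−297/1591)·170000/297 = 1.2843943
  → Var(ȳ_str) = 4307.3845.
Var(ȳ_srs) = (1 − 2638/30290)·13710000/2638 = 4744.4944.
deff = 4307.3845 / 4744.4944 = 0.9079.

0.9079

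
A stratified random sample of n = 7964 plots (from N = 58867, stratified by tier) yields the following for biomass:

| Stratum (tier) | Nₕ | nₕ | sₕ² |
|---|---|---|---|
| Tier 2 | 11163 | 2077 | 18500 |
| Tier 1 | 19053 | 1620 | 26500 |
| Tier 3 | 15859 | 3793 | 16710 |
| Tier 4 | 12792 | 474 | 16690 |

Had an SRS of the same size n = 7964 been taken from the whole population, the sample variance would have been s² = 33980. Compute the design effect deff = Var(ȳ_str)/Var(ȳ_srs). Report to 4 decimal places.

0.9955

Var(ȳ_str) = Σ Wₕ²(1−fₕ)sₕ²/nₕ with Wₕ = Nₕ/58867:
  Tier 2: (11163/58867)²·(1−2077/11163)·18500/2077 = 0.26070243
  Tier 1: (19053/58867)²·(1−1620/19053)·26500/1620 = 1.5679151
  Tier 3: (15859/58867)²·(1−3793/15859)·16710/3793 = 0.2432702
  Tier 4: (12792/58867)²·(1−474/12792)·16690/474 = 1.6010793
  → Var(ȳ_str) = 3.672967.
Var(ȳ_srs) = (1 − 7964/58867)·33980/7964 = 3.6894667.
deff = 3.672967 / 3.6894667 = 0.9955.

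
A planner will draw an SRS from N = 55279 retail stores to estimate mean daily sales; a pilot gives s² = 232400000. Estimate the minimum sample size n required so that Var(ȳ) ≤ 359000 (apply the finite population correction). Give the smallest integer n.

640

Without fpc, n₀ = s²/D = 232400000/359000 = 647.3538.
With fpc, (1 − n/N)·s²/n ≤ D requires n ≥ n₀/(1 + n₀/N) = 647.3538/(1 + 647.3538/55279) = 639.8606.
Rounding up, n = 640.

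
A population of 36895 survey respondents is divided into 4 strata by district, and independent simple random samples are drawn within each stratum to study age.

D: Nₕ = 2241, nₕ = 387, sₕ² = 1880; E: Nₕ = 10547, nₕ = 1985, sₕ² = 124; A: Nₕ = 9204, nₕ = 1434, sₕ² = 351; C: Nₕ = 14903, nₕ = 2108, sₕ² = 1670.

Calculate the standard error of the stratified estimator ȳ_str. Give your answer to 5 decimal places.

Var(ȳ_str) = Σₕ Wₕ²(1 − fₕ)sₕ²/nₕ with Wₕ = Nₕ/N, N = 36895.
D: Wₕ = 0.06073994; term = 0.06073994²·(1 − 0.17269076)·1880/387 = 0.014827347.
E: Wₕ = 0.28586529; term = 0.28586529²·(1 − 0.18820518)·124/1985 = 0.0041441008.
A: Wₕ = 0.24946470; term = 0.24946470²·(1 − 0.15580183)·351/1434 = 0.012859396.
C: Wₕ = 0.40393007; term = 0.40393007²·(1 − 0.14144803)·1670/2108 = 0.11097492.
Sum = 0.14280576.
SE = √(0.14280576) = 0.37790.

0.37790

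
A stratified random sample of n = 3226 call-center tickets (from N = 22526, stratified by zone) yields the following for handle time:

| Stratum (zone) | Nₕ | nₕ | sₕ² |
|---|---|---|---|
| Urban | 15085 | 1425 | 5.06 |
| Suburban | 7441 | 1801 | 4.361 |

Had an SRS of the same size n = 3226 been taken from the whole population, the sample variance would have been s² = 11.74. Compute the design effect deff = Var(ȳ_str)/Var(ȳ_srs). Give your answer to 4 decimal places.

0.5267

Var(ȳ_str) = Σ Wₕ²(1−fₕ)sₕ²/nₕ with Wₕ = Nₕ/22526:
  Urban: (15085/22526)²·(1−1425/15085)·5.06/1425 = 0.0014419942
  Suburban: (7441/22526)²·(1−1801/7441)·4.361/1801 = 2.0026941 × 10^-4
  → Var(ȳ_str) = 0.0016422636.
Var(ȳ_srs) = (1 − 3226/22526)·11.74/3226 = 0.0031180061.
deff = 0.0016422636 / 0.0031180061 = 0.5267.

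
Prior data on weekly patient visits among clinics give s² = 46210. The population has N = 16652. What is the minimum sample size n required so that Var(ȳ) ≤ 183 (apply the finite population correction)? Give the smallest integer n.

249

Without fpc, n₀ = s²/D = 46210/183 = 252.5137.
With fpc, (1 − n/N)·s²/n ≤ D requires n ≥ n₀/(1 + n₀/N) = 252.5137/(1 + 252.5137/16652) = 248.7417.
Rounding up, n = 249.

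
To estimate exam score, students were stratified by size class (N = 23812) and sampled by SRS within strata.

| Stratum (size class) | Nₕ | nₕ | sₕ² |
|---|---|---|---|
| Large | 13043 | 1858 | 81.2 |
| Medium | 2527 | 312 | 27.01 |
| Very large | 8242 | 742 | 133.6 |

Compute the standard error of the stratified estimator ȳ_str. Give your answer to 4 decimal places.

Var(ȳ_str) = Σₕ Wₕ²(1 − fₕ)sₕ²/nₕ with Wₕ = Nₕ/N, N = 23812.
Large: Wₕ = 0.54774903; term = 0.54774903²·(1 − 0.14245189)·81.2/1858 = 0.01124429.
Medium: Wₕ = 0.10612296; term = 0.10612296²·(1 − 0.12346656)·27.01/312 = 8.5458884 × 10^-4.
Very large: Wₕ = 0.34612800; term = 0.34612800²·(1 − 0.09002669)·133.6/742 = 0.019629294.
Sum = 0.031728173.
SE = √(0.031728173) = 0.1781.

0.1781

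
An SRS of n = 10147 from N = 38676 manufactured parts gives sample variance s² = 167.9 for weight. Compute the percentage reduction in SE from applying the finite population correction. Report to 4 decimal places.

14.1140

f = n/N = 10147/38676 = 0.26235909.
SE_no-fpc = √(s²/n) = 0.12863422; SE_fpc = √((1−f)s²/n) = 0.11047882.
Ratio = √(1−f) = 0.85886024. Reduction = 100·(1 − 0.85886024) = 14.1140%.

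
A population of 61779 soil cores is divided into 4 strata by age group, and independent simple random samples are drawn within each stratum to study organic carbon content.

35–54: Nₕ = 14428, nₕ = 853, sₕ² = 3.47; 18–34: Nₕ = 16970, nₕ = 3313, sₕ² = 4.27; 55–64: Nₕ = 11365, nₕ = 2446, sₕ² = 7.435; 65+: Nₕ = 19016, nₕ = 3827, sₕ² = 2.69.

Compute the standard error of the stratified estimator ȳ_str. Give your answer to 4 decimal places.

0.0205

Var(ȳ_str) = Σₕ Wₕ²(1 − fₕ)sₕ²/nₕ with Wₕ = Nₕ/N, N = 61779.
35–54: Wₕ = 0.23354214; term = 0.23354214²·(1 − 0.05912115)·3.47/853 = 2.0875874 × 10^-4.
18–34: Wₕ = 0.27468881; term = 0.27468881²·(1 − 0.19522687)·4.27/3313 = 7.8263964 × 10^-5.
55–64: Wₕ = 0.18396219; term = 0.18396219²·(1 − 0.21522217)·7.435/2446 = 8.0728777 × 10^-5.
65+: Wₕ = 0.30780686; term = 0.30780686²·(1 − 0.20125158)·2.69/3827 = 5.3193727 × 10^-5.
Sum = 4.2094521 × 10^-4.
SE = √(4.2094521 × 10^-4) = 0.0205.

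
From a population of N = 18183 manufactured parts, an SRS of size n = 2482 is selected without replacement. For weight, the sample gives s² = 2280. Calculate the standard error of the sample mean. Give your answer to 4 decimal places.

Under SRS without replacement, Var(ȳ) = (1 − f)·s²/n with f = n/N = 2482/18183 = 0.13650113.
Var(ȳ) = (1 − 0.13650113)·2280/2482 = 0.86349887·0.91861402 = 0.79322217.
SE(ȳ) = √(0.79322217) = 0.8906.

0.8906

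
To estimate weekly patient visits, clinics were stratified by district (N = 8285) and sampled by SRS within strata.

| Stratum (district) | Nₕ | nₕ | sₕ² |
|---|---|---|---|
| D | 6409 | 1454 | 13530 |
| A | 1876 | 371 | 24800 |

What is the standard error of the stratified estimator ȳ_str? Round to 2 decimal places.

Var(ȳ_str) = Σₕ Wₕ²(1 − fₕ)sₕ²/nₕ with Wₕ = Nₕ/N, N = 8285.
D: Wₕ = 0.77356669; term = 0.77356669²·(1 − 0.22686847)·13530/1454 = 4.3050906.
A: Wₕ = 0.22643331; term = 0.22643331²·(1 − 0.19776119)·24800/371 = 2.7495529.
Sum = 7.0546435.
SE = √(7.0546435) = 2.66.

2.66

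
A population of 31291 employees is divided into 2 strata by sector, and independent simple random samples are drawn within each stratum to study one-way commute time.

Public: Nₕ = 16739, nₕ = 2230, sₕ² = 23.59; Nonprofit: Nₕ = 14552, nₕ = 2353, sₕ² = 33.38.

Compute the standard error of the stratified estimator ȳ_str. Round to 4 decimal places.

Var(ȳ_str) = Σₕ Wₕ²(1 − fₕ)sₕ²/nₕ with Wₕ = Nₕ/N, N = 31291.
Public: Wₕ = 0.53494615; term = 0.53494615²·(1 − 0.13322182)·23.59/2230 = 0.0026239236.
Nonprofit: Wₕ = 0.46505385; term = 0.46505385²·(1 − 0.16169599)·33.38/2353 = 0.0025720087.
Sum = 0.0051959323.
SE = √(0.0051959323) = 0.0721.

0.0721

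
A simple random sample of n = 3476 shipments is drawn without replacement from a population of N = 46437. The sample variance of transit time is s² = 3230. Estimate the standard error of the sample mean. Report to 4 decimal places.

Under SRS without replacement, Var(ȳ) = (1 − f)·s²/n with f = n/N = 3476/46437 = 0.07485410.
Var(ȳ) = (1 − 0.07485410)·3230/3476 = 0.92514590·0.929229 = 0.8596724.
SE(ȳ) = √(0.8596724) = 0.9272.

0.9272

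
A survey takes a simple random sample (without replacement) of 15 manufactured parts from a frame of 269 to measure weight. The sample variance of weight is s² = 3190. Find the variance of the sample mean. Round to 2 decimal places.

Under SRS without replacement, Var(ȳ) = (1 − f)·s²/n with f = n/N = 15/269 = 0.05576208.
Var(ȳ) = (1 − 0.05576208)·3190/15 = 0.94423792·212.66667 = 200.80793.

200.81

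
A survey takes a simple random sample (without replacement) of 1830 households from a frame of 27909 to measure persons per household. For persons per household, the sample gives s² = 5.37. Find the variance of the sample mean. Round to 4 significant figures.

0.002742

Under SRS without replacement, Var(ȳ) = (1 − f)·s²/n with f = n/N = 1830/27909 = 0.06557025.
Var(ȳ) = (1 − 0.06557025)·5.37/1830 = 0.93442975·0.0029344262 = 0.0027420152.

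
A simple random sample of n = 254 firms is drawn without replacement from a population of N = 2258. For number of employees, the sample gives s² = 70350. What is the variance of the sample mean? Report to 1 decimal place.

245.8

Under SRS without replacement, Var(ȳ) = (1 − f)·s²/n with f = n/N = 254/2258 = 0.11248893.
Var(ȳ) = (1 − 0.11248893)·70350/254 = 0.88751107·276.9685 = 245.81261.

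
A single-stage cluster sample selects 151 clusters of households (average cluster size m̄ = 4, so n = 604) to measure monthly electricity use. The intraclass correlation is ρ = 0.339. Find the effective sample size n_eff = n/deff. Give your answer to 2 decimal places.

deff = 1 + (4 − 1)·0.339 = 1 + 1.017 = 2.017.
n_eff = 604 / 2.017 = 299.45.

299.45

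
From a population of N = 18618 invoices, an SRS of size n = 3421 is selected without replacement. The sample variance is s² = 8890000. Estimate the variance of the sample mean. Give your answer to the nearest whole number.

Under SRS without replacement, Var(ȳ) = (1 − f)·s²/n with f = n/N = 3421/18618 = 0.18374691.
Var(ȳ) = (1 − 0.18374691)·8890000/3421 = 0.81625309·2598.6554 = 2121.1605.

2121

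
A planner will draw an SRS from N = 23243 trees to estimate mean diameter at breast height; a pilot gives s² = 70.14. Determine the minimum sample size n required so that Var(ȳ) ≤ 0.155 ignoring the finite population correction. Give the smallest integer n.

Without fpc, n₀ = s²/D = 70.14/0.155 = 452.5161.
Rounding up, n = 453.

453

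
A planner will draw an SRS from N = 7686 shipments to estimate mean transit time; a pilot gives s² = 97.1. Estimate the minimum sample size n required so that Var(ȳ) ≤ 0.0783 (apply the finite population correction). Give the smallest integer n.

1068

Without fpc, n₀ = s²/D = 97.1/0.0783 = 1240.1022.
With fpc, (1 − n/N)·s²/n ≤ D requires n ≥ n₀/(1 + n₀/N) = 1240.1022/(1 + 1240.1022/7686) = 1067.8150.
Rounding up, n = 1068.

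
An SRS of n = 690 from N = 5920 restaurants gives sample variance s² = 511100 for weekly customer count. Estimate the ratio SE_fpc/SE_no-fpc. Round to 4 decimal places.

f = n/N = 690/5920 = 0.11655405.
SE_no-fpc = √(s²/n) = 27.216257; SE_fpc = √((1−f)s²/n) = 25.581051.
Ratio = √(1−f) = 0.93991805.

0.9399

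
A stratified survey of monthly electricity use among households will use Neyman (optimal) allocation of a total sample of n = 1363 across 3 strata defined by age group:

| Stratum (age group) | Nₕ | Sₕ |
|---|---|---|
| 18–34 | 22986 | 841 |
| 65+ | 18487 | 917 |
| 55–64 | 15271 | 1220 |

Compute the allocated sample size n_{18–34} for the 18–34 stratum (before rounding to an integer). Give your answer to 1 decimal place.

Neyman allocation: nₕ = n·NₕSₕ / Σⱼ NⱼSⱼ.
Σ NⱼSⱼ = 22986·841 + 18487·917 + 15271·1220 = 5.4914425 × 10^7.
n_{18–34} = 1363·22986·841 / (5.4914425 × 10^7) = 479.8.

479.8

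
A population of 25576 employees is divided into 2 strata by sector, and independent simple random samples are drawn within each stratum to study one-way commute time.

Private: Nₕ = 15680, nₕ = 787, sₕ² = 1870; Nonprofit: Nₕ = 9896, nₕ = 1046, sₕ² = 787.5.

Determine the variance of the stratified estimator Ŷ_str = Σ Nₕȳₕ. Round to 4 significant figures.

Var(Ŷ_str) = Σₕ Nₕ²(1 − fₕ)sₕ²/nₕ.
Private: 15680²·(1 − 787/15680)·1870/787 = 5.5487495 × 10^8.
Nonprofit: 9896²·(1 − 1046/9896)·787.5/1046 = 6.5935884 × 10^7.
Sum = 6.2081083 × 10^8.

6.208 × 10^8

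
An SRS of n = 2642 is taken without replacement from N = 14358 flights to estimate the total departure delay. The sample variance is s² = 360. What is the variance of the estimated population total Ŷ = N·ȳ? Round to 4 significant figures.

2.292 × 10^7

Var(Ŷ) = N²·Var(ȳ) = N²·(1 − n/N)·s²/n.
f = 2642/14358 = 0.18400891; Var(ȳ) = 0.81599109·360/2642 = 0.11118728.
Var(Ŷ) = 14358² · 0.11118728 = 2.2921498 × 10^7.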